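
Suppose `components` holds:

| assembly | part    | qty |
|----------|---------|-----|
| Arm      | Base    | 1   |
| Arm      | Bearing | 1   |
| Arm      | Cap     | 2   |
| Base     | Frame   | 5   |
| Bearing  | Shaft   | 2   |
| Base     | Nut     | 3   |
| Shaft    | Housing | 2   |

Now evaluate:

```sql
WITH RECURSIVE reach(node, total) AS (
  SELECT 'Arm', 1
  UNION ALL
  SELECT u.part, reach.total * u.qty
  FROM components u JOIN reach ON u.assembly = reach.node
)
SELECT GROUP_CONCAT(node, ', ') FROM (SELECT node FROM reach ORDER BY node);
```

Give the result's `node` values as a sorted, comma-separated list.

Base: (Arm, total=1).
Iteration 1: components of {Arm} -> Base = 1*1 = 1, Bearing = 1*1 = 1, Cap = 1*2 = 2.
Iteration 2: components of {Base,Bearing,Cap} -> Frame = 1*5 = 5, Nut = 1*3 = 3, Shaft = 1*2 = 2.
Iteration 3: components of {Frame,Nut,Shaft} -> Housing = 2*2 = 4.
Iteration 4: no further components; recursion stops.

Arm, Base, Bearing, Cap, Frame, Housing, Nut, Shaft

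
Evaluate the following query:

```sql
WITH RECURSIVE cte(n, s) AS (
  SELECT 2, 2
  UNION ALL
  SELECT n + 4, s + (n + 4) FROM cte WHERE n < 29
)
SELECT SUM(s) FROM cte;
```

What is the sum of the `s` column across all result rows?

Base: n=2, s=2.
Iteration 1: 2 < 29 holds -> n = 2 + 4 = 6, s = 2 + 6 = 8.
Iteration 2: 6 < 29 holds -> n = 6 + 4 = 10, s = 8 + 10 = 18.
Iteration 3: 10 < 29 holds -> n = 10 + 4 = 14, s = 18 + 14 = 32.
Iteration 4: 14 < 29 holds -> n = 14 + 4 = 18, s = 32 + 18 = 50.
Iteration 5: 18 < 29 holds -> n = 18 + 4 = 22, s = 50 + 22 = 72.
Iteration 6: 22 < 29 holds -> n = 22 + 4 = 26, s = 72 + 26 = 98.
Iteration 7: 26 < 29 holds -> n = 26 + 4 = 30, s = 98 + 30 = 128.
Iteration 8: 30 < 29 fails; recursion stops.
SUM(s) = 2 + 8 + 18 + 32 + 50 + 72 + 98 + 128 = 408.

408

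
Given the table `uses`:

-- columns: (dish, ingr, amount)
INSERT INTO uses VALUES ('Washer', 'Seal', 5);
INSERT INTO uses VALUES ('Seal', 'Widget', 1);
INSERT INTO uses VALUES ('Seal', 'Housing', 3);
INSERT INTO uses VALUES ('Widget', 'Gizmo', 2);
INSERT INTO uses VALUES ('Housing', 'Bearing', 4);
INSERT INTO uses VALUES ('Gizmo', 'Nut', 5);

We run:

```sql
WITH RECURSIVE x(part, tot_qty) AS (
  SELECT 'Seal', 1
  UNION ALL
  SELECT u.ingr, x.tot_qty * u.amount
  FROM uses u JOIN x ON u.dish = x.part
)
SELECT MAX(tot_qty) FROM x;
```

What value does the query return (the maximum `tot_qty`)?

12

Base: (Seal, tot_qty=1).
Iteration 1: components of {Seal} -> Housing = 1*3 = 3, Widget = 1*1 = 1.
Iteration 2: components of {Housing,Widget} -> Bearing = 3*4 = 12, Gizmo = 1*2 = 2.
Iteration 3: components of {Bearing,Gizmo} -> Nut = 2*5 = 10.
Iteration 4: no further components; recursion stops.
tot_qty values: 1, 1, 3, 2, 12, 10; the maximum is 12.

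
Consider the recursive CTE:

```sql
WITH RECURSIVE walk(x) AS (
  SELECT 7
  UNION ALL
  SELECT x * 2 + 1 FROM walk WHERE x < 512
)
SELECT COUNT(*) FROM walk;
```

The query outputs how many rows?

8

Base: x=7.
Iteration 1: 7 < 512 holds -> x = 7 * 2 + 1 = 15.
Iteration 2: 15 < 512 holds -> x = 15 * 2 + 1 = 31.
Iteration 3: 31 < 512 holds -> x = 31 * 2 + 1 = 63.
Iteration 4: 63 < 512 holds -> x = 63 * 2 + 1 = 127.
Iteration 5: 127 < 512 holds -> x = 127 * 2 + 1 = 255.
Iteration 6: 255 < 512 holds -> x = 255 * 2 + 1 = 511.
Iteration 7: 511 < 512 holds -> x = 511 * 2 + 1 = 1023.
Iteration 8: 1023 < 512 fails; recursion stops.
Total rows emitted: 8.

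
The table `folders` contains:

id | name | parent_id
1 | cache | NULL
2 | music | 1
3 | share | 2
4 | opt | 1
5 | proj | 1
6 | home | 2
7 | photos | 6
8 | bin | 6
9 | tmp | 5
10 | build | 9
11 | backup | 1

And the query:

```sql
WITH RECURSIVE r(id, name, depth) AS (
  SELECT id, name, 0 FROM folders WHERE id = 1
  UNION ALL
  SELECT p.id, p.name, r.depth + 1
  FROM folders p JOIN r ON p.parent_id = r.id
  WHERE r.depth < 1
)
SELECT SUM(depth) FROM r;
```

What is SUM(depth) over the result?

Base: id=1 (cache) at depth 0.
Iteration 1: rows with parent_id in {1} -> music (id 2, depth 1), opt (id 4, depth 1), proj (id 5, depth 1), backup (id 11, depth 1).
Iteration 2: depth < 1 fails for all current rows; recursion stops.
SUM(depth) = 0 + 1 + 1 + 1 + 1 = 4.

4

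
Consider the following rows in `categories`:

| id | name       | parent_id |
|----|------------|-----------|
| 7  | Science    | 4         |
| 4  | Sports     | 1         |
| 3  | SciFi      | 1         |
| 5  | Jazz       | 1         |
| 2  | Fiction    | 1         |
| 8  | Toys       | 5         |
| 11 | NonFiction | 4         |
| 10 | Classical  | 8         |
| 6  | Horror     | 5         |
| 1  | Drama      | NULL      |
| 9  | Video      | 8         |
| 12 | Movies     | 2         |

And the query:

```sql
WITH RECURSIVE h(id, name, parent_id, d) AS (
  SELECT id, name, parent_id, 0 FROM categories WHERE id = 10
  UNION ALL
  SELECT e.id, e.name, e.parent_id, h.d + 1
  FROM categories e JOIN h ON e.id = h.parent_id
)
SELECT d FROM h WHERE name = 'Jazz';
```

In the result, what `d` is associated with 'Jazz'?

Base: id=10 (Classical), parent_id=8, d 0.
Iteration 1: join on id=8 -> Toys (id 8, parent_id=5, d 1).
Iteration 2: join on id=5 -> Jazz (id 5, parent_id=1, d 2).
Iteration 3: join on id=1 -> Drama (id 1, parent_id=NULL, d 3).
Iteration 4: parent_id is NULL; no match; recursion stops.

2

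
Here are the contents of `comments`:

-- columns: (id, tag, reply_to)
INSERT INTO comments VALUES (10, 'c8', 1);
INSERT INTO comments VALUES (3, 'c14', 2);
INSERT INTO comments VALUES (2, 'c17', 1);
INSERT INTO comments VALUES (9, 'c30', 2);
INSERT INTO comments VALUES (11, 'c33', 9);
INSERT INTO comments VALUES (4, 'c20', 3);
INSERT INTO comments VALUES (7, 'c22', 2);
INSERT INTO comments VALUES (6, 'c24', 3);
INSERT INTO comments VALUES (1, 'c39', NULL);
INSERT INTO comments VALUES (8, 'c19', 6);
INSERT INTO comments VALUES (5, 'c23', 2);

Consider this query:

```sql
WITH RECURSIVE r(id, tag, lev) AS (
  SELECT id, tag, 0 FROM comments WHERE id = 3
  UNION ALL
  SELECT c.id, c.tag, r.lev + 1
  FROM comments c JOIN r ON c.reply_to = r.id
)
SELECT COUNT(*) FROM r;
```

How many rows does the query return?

4

Base: id=3 (c14) at lev 0.
Iteration 1: rows with reply_to in {3} -> c20 (id 4, lev 1), c24 (id 6, lev 1).
Iteration 2: rows with reply_to in {4,6} -> c19 (id 8, lev 2).
Iteration 3: no rows with reply_to in {8}; recursion stops.
Total rows emitted: 4.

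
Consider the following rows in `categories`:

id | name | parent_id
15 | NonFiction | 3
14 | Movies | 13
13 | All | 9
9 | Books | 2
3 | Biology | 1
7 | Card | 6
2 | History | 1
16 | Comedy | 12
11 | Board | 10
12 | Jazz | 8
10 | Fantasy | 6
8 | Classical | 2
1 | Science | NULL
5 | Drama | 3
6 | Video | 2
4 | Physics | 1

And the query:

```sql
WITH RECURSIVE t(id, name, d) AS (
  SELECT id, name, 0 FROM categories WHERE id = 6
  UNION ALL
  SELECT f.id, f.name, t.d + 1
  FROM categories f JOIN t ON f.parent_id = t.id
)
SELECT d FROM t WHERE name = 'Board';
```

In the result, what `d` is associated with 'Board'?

Base: id=6 (Video) at d 0.
Iteration 1: rows with parent_id in {6} -> Card (id 7, d 1), Fantasy (id 10, d 1).
Iteration 2: rows with parent_id in {7,10} -> Board (id 11, d 2).
Iteration 3: no rows with parent_id in {11}; recursion stops.

2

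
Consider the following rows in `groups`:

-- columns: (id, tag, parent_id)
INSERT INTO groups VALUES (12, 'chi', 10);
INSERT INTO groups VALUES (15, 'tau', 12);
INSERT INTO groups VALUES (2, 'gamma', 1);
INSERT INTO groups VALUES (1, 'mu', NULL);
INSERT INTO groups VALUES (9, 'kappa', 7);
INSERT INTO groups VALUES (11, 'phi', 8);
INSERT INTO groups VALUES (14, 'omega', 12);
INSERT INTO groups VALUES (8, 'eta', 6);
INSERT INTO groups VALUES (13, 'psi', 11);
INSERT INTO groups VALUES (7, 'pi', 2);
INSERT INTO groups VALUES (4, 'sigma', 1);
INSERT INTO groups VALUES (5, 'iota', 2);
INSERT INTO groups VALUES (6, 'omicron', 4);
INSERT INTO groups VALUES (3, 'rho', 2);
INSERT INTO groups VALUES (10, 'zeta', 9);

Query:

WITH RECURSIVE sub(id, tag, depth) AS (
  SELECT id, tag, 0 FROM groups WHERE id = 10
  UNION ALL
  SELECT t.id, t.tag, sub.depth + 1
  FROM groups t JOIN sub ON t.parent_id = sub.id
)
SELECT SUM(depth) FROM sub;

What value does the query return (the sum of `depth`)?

5

Base: id=10 (zeta) at depth 0.
Iteration 1: rows with parent_id in {10} -> chi (id 12, depth 1).
Iteration 2: rows with parent_id in {12} -> omega (id 14, depth 2), tau (id 15, depth 2).
Iteration 3: no rows with parent_id in {14,15}; recursion stops.
SUM(depth) = 0 + 1 + 2 + 2 = 5.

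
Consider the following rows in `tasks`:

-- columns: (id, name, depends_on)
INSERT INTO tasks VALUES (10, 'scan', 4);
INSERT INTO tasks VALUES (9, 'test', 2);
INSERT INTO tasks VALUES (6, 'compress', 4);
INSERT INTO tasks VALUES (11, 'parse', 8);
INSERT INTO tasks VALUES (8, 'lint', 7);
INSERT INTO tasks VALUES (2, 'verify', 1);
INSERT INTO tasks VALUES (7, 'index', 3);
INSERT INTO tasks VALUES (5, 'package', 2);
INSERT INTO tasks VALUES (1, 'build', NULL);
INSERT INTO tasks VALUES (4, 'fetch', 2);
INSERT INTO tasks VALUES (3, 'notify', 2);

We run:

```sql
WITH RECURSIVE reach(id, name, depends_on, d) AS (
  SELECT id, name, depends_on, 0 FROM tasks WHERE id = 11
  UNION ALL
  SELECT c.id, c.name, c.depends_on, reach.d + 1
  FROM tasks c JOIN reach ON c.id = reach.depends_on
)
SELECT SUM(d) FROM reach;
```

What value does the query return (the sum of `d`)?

Base: id=11 (parse), depends_on=8, d 0.
Iteration 1: join on id=8 -> lint (id 8, depends_on=7, d 1).
Iteration 2: join on id=7 -> index (id 7, depends_on=3, d 2).
Iteration 3: join on id=3 -> notify (id 3, depends_on=2, d 3).
Iteration 4: join on id=2 -> verify (id 2, depends_on=1, d 4).
Iteration 5: join on id=1 -> build (id 1, depends_on=NULL, d 5).
Iteration 6: depends_on is NULL; no match; recursion stops.
SUM(d) = 0 + 1 + 2 + 3 + 4 + 5 = 15.

15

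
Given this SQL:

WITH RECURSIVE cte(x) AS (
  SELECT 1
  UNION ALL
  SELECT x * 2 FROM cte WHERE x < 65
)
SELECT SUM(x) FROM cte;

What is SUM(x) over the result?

255

Base: x=1.
Iteration 1: 1 < 65 holds -> x = 1 * 2 = 2.
Iteration 2: 2 < 65 holds -> x = 2 * 2 = 4.
Iteration 3: 4 < 65 holds -> x = 4 * 2 = 8.
Iteration 4: 8 < 65 holds -> x = 8 * 2 = 16.
Iteration 5: 16 < 65 holds -> x = 16 * 2 = 32.
Iteration 6: 32 < 65 holds -> x = 32 * 2 = 64.
Iteration 7: 64 < 65 holds -> x = 64 * 2 = 128.
Iteration 8: 128 < 65 fails; recursion stops.
SUM(x) = 1 + 2 + 4 + 8 + 16 + 32 + 64 + 128 = 255.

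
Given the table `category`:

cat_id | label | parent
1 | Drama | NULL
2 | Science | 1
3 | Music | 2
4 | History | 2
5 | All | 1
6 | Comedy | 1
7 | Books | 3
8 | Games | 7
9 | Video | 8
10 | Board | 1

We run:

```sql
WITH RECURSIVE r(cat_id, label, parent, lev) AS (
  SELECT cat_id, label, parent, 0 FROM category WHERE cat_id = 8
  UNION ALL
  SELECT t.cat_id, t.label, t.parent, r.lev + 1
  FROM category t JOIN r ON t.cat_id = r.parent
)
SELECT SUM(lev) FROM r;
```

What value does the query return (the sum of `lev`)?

Base: cat_id=8 (Games), parent=7, lev 0.
Iteration 1: join on cat_id=7 -> Books (id 7, parent=3, lev 1).
Iteration 2: join on cat_id=3 -> Music (id 3, parent=2, lev 2).
Iteration 3: join on cat_id=2 -> Science (id 2, parent=1, lev 3).
Iteration 4: join on cat_id=1 -> Drama (id 1, parent=NULL, lev 4).
Iteration 5: parent is NULL; no match; recursion stops.
SUM(lev) = 0 + 1 + 2 + 3 + 4 = 10.

10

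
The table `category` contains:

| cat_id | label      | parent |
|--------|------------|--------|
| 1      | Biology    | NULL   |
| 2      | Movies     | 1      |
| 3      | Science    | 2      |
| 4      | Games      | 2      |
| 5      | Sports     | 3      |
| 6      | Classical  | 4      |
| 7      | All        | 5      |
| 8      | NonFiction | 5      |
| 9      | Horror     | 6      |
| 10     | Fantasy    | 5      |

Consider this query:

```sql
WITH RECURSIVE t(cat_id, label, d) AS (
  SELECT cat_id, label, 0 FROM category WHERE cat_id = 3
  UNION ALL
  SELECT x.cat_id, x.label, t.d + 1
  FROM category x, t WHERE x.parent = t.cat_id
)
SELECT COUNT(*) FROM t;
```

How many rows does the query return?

5

Base: cat_id=3 (Science) at d 0.
Iteration 1: rows with parent in {3} -> Sports (id 5, d 1).
Iteration 2: rows with parent in {5} -> All (id 7, d 2), NonFiction (id 8, d 2), Fantasy (id 10, d 2).
Iteration 3: no rows with parent in {7,8,10}; recursion stops.
Total rows emitted: 5.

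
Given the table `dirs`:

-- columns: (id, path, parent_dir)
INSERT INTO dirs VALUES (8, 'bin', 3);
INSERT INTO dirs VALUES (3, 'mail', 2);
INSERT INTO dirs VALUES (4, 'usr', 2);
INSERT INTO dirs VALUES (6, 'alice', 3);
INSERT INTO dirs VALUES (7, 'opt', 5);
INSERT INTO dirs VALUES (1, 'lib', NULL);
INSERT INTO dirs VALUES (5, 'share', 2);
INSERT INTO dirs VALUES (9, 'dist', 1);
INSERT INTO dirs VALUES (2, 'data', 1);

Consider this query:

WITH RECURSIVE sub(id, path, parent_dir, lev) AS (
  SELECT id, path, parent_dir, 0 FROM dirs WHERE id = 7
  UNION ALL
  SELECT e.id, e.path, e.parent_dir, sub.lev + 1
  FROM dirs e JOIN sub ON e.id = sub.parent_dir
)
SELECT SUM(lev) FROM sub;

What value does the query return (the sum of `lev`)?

Base: id=7 (opt), parent_dir=5, lev 0.
Iteration 1: join on id=5 -> share (id 5, parent_dir=2, lev 1).
Iteration 2: join on id=2 -> data (id 2, parent_dir=1, lev 2).
Iteration 3: join on id=1 -> lib (id 1, parent_dir=NULL, lev 3).
Iteration 4: parent_dir is NULL; no match; recursion stops.
SUM(lev) = 0 + 1 + 2 + 3 = 6.

6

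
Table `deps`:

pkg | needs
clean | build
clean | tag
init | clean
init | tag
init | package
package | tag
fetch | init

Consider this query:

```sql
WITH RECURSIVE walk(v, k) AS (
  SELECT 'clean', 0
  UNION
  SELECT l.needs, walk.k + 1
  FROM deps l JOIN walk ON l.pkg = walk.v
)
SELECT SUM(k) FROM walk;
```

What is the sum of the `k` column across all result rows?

2

Base: (clean, k=0).
Iteration 1: edges from {clean} -> (build, k=1), (tag, k=1).
Iteration 2: no outgoing edges from {build,tag}; recursion stops.
SUM(k) = 0 + 1 + 1 = 2.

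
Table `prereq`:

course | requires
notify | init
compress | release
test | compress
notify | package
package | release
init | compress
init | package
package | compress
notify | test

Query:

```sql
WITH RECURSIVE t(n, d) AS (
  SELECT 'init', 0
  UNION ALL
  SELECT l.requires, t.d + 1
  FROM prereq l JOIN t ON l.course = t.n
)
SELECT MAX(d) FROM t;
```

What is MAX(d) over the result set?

Base: (init, d=0).
Iteration 1: edges from {init} -> (compress, d=1), (package, d=1).
Iteration 2: edges from {compress,package} -> (compress, d=2), (release, d=2) x2. [UNION ALL keeps all 3 new rows, including repeats]
Iteration 3: edges from {compress,release} -> (release, d=3).
Iteration 4: no outgoing edges from {release}; recursion stops.
d values: 0, 1, 1, 2, 2, 2, 3; the maximum is 3.

3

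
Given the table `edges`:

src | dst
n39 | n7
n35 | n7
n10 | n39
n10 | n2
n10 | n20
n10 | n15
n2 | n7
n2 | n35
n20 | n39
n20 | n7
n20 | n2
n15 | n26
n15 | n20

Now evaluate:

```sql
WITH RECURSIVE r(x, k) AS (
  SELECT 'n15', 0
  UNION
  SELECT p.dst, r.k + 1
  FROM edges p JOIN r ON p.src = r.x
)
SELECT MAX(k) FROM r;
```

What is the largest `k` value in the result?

4

Base: (n15, k=0).
Iteration 1: edges from {n15} -> (n20, k=1), (n26, k=1).
Iteration 2: edges from {n20,n26} -> (n2, k=2), (n39, k=2), (n7, k=2).
Iteration 3: edges from {n2,n39,n7} -> (n35, k=3), (n7, k=3). [UNION drops 1 duplicate row(s)]
Iteration 4: edges from {n35,n7} -> (n7, k=4).
Iteration 5: no outgoing edges from {n7}; recursion stops.
k values: 0, 1, 1, 2, 2, 2, 3, 3, 4; the maximum is 4.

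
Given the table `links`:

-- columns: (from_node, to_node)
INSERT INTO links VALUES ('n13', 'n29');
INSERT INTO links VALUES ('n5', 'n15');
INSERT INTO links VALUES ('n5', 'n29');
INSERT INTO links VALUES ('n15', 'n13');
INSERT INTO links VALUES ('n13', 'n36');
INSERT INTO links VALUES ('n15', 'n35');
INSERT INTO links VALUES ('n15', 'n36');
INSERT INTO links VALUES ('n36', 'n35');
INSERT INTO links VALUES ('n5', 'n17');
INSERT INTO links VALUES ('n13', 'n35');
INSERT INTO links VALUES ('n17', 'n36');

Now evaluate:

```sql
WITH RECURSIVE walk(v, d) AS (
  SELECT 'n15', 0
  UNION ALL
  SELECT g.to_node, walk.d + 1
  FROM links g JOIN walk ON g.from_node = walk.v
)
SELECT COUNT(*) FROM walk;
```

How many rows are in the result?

Base: (n15, d=0).
Iteration 1: edges from {n15} -> (n13, d=1), (n35, d=1), (n36, d=1).
Iteration 2: edges from {n13,n35,n36} -> (n29, d=2), (n35, d=2) x2, (n36, d=2). [UNION ALL keeps all 4 new rows, including repeats]
Iteration 3: edges from {n29,n35,n36} -> (n35, d=3).
Iteration 4: no outgoing edges from {n35}; recursion stops.
Total rows emitted: 9.

9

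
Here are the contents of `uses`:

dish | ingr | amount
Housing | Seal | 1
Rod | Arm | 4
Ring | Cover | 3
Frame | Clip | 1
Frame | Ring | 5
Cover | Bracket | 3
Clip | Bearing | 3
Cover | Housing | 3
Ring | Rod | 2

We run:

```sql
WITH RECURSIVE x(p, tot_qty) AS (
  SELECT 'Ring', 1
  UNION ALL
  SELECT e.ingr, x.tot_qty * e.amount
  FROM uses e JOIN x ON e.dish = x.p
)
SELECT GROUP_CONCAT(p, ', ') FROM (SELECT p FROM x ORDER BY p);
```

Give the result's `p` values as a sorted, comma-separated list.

Arm, Bracket, Cover, Housing, Ring, Rod, Seal

Base: (Ring, tot_qty=1).
Iteration 1: components of {Ring} -> Cover = 1*3 = 3, Rod = 1*2 = 2.
Iteration 2: components of {Cover,Rod} -> Arm = 2*4 = 8, Bracket = 3*3 = 9, Housing = 3*3 = 9.
Iteration 3: components of {Arm,Bracket,Housing} -> Seal = 9*1 = 9.
Iteration 4: no further components; recursion stops.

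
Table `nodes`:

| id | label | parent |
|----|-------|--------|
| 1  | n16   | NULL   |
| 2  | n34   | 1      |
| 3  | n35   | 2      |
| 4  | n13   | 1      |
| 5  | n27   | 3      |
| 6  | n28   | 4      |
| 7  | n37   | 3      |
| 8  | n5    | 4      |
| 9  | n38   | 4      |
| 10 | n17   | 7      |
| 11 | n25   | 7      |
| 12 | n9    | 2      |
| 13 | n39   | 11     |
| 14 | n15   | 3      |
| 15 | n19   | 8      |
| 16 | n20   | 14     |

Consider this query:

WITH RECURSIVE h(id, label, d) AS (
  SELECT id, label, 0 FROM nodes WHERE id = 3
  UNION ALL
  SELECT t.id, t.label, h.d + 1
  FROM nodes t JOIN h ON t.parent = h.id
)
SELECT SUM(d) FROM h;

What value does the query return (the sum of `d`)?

12

Base: id=3 (n35) at d 0.
Iteration 1: rows with parent in {3} -> n27 (id 5, d 1), n37 (id 7, d 1), n15 (id 14, d 1).
Iteration 2: rows with parent in {5,7,14} -> n17 (id 10, d 2), n25 (id 11, d 2), n20 (id 16, d 2).
Iteration 3: rows with parent in {10,11,16} -> n39 (id 13, d 3).
Iteration 4: no rows with parent in {13}; recursion stops.
SUM(d) = 0 + 1 + 1 + 1 + 2 + 2 + 2 + 3 = 12.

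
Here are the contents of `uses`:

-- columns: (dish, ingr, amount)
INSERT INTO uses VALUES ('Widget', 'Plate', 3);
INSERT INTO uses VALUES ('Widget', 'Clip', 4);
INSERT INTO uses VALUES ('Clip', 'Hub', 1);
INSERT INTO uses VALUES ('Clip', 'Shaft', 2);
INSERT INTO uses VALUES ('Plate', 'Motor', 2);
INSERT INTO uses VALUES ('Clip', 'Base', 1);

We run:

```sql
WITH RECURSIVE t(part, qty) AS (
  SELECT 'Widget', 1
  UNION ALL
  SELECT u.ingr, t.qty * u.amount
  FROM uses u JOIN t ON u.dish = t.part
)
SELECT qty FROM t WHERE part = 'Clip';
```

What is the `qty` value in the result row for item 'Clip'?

Base: (Widget, qty=1).
Iteration 1: components of {Widget} -> Clip = 1*4 = 4, Plate = 1*3 = 3.
Iteration 2: components of {Clip,Plate} -> Base = 4*1 = 4, Hub = 4*1 = 4, Motor = 3*2 = 6, Shaft = 4*2 = 8.
Iteration 3: no further components; recursion stops.

4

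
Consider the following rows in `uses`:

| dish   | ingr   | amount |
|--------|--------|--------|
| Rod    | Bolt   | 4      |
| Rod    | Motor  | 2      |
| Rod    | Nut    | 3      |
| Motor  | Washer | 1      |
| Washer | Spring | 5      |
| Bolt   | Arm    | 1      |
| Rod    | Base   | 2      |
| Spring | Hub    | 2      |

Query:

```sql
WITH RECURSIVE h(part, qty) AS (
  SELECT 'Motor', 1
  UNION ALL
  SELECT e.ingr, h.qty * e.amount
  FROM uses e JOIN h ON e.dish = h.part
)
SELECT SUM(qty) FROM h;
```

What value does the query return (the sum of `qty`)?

17

Base: (Motor, qty=1).
Iteration 1: components of {Motor} -> Washer = 1*1 = 1.
Iteration 2: components of {Washer} -> Spring = 1*5 = 5.
Iteration 3: components of {Spring} -> Hub = 5*2 = 10.
Iteration 4: no further components; recursion stops.
SUM(qty) = 1 + 1 + 5 + 10 = 17.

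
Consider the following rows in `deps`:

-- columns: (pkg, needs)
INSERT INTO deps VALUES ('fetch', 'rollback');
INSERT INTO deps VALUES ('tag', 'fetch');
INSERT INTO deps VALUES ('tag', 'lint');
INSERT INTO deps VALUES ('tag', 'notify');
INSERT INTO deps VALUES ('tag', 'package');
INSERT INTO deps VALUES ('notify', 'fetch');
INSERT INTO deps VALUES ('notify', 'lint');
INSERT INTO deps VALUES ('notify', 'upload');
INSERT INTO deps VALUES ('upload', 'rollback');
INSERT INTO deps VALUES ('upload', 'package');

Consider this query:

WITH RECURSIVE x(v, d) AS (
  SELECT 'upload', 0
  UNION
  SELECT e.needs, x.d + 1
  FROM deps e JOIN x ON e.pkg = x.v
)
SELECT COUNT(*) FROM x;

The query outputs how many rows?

3

Base: (upload, d=0).
Iteration 1: edges from {upload} -> (package, d=1), (rollback, d=1).
Iteration 2: no outgoing edges from {package,rollback}; recursion stops.
Total rows emitted: 3.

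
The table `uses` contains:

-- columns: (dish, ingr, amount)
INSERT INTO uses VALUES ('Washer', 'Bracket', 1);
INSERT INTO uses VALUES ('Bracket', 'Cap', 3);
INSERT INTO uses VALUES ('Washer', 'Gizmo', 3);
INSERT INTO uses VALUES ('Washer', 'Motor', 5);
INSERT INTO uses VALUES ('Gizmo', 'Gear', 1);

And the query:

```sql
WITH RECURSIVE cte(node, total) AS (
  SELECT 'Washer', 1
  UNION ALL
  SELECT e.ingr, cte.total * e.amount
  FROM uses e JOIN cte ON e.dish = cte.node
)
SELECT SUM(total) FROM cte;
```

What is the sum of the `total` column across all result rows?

Base: (Washer, total=1).
Iteration 1: components of {Washer} -> Bracket = 1*1 = 1, Gizmo = 1*3 = 3, Motor = 1*5 = 5.
Iteration 2: components of {Bracket,Gizmo,Motor} -> Cap = 1*3 = 3, Gear = 3*1 = 3.
Iteration 3: no further components; recursion stops.
SUM(total) = 1 + 1 + 3 + 5 + 3 + 3 = 16.

16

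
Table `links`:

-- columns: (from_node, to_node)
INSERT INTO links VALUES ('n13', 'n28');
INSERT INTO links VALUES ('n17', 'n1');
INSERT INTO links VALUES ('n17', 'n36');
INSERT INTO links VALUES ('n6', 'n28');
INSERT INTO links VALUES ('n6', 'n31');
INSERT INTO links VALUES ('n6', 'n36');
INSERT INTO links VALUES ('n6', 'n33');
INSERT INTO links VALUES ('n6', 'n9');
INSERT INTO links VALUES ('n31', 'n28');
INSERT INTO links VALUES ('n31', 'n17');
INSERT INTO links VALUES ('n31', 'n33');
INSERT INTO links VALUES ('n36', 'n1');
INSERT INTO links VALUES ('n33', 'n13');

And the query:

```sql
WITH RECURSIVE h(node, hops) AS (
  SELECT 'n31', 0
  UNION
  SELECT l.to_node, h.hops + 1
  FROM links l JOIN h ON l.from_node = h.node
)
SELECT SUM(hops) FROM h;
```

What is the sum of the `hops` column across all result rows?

Base: (n31, hops=0).
Iteration 1: edges from {n31} -> (n17, hops=1), (n28, hops=1), (n33, hops=1).
Iteration 2: edges from {n17,n28,n33} -> (n1, hops=2), (n13, hops=2), (n36, hops=2).
Iteration 3: edges from {n1,n13,n36} -> (n1, hops=3), (n28, hops=3).
Iteration 4: no outgoing edges from {n1,n28}; recursion stops.
SUM(hops) = 0 + 1 + 1 + 1 + 2 + 2 + 2 + 3 + 3 = 15.

15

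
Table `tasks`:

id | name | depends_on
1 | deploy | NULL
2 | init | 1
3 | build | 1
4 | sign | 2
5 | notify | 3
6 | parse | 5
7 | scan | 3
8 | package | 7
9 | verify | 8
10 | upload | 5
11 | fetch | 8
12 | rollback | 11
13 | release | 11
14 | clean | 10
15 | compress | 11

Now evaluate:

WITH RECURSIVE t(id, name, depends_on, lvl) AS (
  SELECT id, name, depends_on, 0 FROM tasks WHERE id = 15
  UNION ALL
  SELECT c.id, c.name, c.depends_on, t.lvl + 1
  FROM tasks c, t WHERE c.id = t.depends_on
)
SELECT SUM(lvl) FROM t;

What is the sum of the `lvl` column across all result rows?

15

Base: id=15 (compress), depends_on=11, lvl 0.
Iteration 1: join on id=11 -> fetch (id 11, depends_on=8, lvl 1).
Iteration 2: join on id=8 -> package (id 8, depends_on=7, lvl 2).
Iteration 3: join on id=7 -> scan (id 7, depends_on=3, lvl 3).
Iteration 4: join on id=3 -> build (id 3, depends_on=1, lvl 4).
Iteration 5: join on id=1 -> deploy (id 1, depends_on=NULL, lvl 5).
Iteration 6: depends_on is NULL; no match; recursion stops.
SUM(lvl) = 0 + 1 + 2 + 3 + 4 + 5 = 15.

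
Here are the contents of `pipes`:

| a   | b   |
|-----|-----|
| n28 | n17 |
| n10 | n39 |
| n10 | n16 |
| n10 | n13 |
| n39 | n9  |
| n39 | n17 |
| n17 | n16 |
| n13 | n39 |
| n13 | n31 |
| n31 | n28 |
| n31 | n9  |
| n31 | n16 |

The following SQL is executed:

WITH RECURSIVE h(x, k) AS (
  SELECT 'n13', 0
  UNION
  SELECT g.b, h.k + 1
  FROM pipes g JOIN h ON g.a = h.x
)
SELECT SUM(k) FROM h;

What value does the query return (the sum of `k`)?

20

Base: (n13, k=0).
Iteration 1: edges from {n13} -> (n31, k=1), (n39, k=1).
Iteration 2: edges from {n31,n39} -> (n16, k=2), (n17, k=2), (n28, k=2), (n9, k=2). [UNION drops 1 duplicate row(s)]
Iteration 3: edges from {n16,n17,n28,n9} -> (n16, k=3), (n17, k=3).
Iteration 4: edges from {n16,n17} -> (n16, k=4).
Iteration 5: no outgoing edges from {n16}; recursion stops.
SUM(k) = 0 + 1 + 1 + 2 + 2 + 2 + 2 + 3 + 3 + 4 = 20.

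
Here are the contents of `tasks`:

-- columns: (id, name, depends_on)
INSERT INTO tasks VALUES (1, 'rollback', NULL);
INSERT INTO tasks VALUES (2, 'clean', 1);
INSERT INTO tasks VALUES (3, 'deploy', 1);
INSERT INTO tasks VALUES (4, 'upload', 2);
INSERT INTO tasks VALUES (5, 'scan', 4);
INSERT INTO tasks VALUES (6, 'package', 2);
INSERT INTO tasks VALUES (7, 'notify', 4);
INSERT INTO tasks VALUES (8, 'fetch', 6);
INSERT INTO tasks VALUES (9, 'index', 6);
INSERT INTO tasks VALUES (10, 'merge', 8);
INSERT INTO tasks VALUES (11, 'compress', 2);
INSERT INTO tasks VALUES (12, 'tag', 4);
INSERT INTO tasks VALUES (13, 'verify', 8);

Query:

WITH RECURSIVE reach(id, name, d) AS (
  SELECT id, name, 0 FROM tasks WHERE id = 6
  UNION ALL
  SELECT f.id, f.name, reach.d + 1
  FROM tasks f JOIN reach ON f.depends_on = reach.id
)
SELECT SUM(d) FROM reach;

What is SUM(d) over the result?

Base: id=6 (package) at d 0.
Iteration 1: rows with depends_on in {6} -> fetch (id 8, d 1), index (id 9, d 1).
Iteration 2: rows with depends_on in {8,9} -> merge (id 10, d 2), verify (id 13, d 2).
Iteration 3: no rows with depends_on in {10,13}; recursion stops.
SUM(d) = 0 + 1 + 1 + 2 + 2 = 6.

6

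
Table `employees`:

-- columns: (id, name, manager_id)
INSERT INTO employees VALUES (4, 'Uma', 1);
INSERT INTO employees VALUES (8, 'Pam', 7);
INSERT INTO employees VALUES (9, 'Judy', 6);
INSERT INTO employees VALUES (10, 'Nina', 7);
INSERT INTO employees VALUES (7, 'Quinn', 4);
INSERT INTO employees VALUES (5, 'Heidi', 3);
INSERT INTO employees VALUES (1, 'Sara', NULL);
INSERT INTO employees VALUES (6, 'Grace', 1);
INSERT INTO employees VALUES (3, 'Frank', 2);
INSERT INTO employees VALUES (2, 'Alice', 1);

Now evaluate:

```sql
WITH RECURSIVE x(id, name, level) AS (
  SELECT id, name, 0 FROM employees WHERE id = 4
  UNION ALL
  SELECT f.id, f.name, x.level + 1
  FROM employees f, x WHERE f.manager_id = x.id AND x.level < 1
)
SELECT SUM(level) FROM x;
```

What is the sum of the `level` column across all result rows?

1

Base: id=4 (Uma) at level 0.
Iteration 1: rows with manager_id in {4} -> Quinn (id 7, level 1).
Iteration 2: level < 1 fails for all current rows; recursion stops.
SUM(level) = 0 + 1 = 1.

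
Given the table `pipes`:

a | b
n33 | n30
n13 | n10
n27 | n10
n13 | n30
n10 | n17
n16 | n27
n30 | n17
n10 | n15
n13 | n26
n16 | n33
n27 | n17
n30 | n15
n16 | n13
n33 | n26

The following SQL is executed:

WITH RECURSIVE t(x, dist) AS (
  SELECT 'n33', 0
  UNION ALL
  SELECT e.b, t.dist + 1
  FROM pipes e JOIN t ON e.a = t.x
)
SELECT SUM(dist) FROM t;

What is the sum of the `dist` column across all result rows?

Base: (n33, dist=0).
Iteration 1: edges from {n33} -> (n26, dist=1), (n30, dist=1).
Iteration 2: edges from {n26,n30} -> (n15, dist=2), (n17, dist=2).
Iteration 3: no outgoing edges from {n15,n17}; recursion stops.
SUM(dist) = 0 + 1 + 1 + 2 + 2 = 6.

6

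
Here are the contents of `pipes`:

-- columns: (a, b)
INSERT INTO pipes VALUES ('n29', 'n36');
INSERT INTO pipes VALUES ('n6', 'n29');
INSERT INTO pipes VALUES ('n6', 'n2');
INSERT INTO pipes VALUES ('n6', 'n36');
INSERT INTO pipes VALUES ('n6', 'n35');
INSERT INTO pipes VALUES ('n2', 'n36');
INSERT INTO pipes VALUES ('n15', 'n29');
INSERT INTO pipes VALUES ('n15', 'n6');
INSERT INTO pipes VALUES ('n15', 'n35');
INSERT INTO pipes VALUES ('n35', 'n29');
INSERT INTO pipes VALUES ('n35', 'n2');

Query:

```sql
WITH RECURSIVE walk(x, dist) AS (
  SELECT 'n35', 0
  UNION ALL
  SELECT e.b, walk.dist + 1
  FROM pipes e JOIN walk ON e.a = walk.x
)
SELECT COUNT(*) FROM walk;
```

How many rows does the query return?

Base: (n35, dist=0).
Iteration 1: edges from {n35} -> (n2, dist=1), (n29, dist=1).
Iteration 2: edges from {n2,n29} -> (n36, dist=2) x2. [UNION ALL keeps all 2 new rows, including repeats]
Iteration 3: no outgoing edges from {n36}; recursion stops.
Total rows emitted: 5.

5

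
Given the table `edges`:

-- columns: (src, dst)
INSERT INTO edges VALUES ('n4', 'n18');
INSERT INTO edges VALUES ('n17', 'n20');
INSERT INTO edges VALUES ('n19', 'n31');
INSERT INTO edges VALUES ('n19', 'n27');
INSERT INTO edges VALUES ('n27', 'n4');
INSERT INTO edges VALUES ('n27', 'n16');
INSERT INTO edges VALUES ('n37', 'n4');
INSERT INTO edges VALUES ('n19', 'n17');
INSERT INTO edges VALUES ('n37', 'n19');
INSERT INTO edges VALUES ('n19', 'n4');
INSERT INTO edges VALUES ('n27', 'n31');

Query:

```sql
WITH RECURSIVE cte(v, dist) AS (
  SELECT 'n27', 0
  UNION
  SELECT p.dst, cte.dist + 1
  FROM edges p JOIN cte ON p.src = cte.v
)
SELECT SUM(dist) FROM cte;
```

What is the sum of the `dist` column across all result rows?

5

Base: (n27, dist=0).
Iteration 1: edges from {n27} -> (n16, dist=1), (n31, dist=1), (n4, dist=1).
Iteration 2: edges from {n16,n31,n4} -> (n18, dist=2).
Iteration 3: no outgoing edges from {n18}; recursion stops.
SUM(dist) = 0 + 1 + 1 + 1 + 2 = 5.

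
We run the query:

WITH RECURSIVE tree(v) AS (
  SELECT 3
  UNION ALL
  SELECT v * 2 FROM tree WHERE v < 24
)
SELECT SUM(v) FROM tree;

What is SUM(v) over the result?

Base: v=3.
Iteration 1: 3 < 24 holds -> v = 3 * 2 = 6.
Iteration 2: 6 < 24 holds -> v = 6 * 2 = 12.
Iteration 3: 12 < 24 holds -> v = 12 * 2 = 24.
Iteration 4: 24 < 24 fails; recursion stops.
SUM(v) = 3 + 6 + 12 + 24 = 45.

45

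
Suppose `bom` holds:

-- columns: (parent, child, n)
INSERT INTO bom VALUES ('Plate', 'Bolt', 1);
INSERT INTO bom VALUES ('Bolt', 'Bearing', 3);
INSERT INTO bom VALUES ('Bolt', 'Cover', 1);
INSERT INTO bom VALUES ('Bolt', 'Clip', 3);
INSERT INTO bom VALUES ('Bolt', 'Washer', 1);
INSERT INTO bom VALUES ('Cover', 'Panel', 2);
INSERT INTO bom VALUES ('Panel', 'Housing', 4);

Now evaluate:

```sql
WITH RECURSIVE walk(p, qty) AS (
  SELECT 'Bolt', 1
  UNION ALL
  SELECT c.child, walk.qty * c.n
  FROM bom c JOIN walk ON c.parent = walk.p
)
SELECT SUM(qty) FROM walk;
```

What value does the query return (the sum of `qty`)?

19

Base: (Bolt, qty=1).
Iteration 1: components of {Bolt} -> Bearing = 1*3 = 3, Clip = 1*3 = 3, Cover = 1*1 = 1, Washer = 1*1 = 1.
Iteration 2: components of {Bearing,Clip,Cover,Washer} -> Panel = 1*2 = 2.
Iteration 3: components of {Panel} -> Housing = 2*4 = 8.
Iteration 4: no further components; recursion stops.
SUM(qty) = 1 + 3 + 1 + 3 + 1 + 2 + 8 = 19.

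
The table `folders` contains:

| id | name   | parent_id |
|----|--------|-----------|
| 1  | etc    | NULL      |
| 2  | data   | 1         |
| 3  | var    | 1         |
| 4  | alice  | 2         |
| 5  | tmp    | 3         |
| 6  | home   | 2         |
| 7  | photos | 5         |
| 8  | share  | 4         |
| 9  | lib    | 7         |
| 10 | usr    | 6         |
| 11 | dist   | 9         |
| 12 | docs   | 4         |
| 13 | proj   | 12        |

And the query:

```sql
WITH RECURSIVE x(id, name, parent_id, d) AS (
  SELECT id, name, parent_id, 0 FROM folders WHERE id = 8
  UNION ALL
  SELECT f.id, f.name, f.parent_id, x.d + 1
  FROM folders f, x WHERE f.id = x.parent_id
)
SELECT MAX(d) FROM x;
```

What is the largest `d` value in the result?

3

Base: id=8 (share), parent_id=4, d 0.
Iteration 1: join on id=4 -> alice (id 4, parent_id=2, d 1).
Iteration 2: join on id=2 -> data (id 2, parent_id=1, d 2).
Iteration 3: join on id=1 -> etc (id 1, parent_id=NULL, d 3).
Iteration 4: parent_id is NULL; no match; recursion stops.
d values: 0, 1, 2, 3; the maximum is 3.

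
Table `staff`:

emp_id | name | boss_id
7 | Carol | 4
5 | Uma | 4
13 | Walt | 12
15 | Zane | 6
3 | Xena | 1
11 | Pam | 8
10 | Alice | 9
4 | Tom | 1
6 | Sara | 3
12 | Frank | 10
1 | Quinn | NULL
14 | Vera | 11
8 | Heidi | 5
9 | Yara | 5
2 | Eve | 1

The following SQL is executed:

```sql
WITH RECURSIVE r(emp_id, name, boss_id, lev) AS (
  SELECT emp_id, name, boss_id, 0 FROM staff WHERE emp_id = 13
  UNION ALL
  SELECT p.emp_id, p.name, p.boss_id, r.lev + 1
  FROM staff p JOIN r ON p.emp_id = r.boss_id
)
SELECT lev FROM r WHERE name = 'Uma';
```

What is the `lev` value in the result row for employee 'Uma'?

4

Base: emp_id=13 (Walt), boss_id=12, lev 0.
Iteration 1: join on emp_id=12 -> Frank (id 12, boss_id=10, lev 1).
Iteration 2: join on emp_id=10 -> Alice (id 10, boss_id=9, lev 2).
Iteration 3: join on emp_id=9 -> Yara (id 9, boss_id=5, lev 3).
Iteration 4: join on emp_id=5 -> Uma (id 5, boss_id=4, lev 4).
Iteration 5: join on emp_id=4 -> Tom (id 4, boss_id=1, lev 5).
Iteration 6: join on emp_id=1 -> Quinn (id 1, boss_id=NULL, lev 6).
Iteration 7: boss_id is NULL; no match; recursion stops.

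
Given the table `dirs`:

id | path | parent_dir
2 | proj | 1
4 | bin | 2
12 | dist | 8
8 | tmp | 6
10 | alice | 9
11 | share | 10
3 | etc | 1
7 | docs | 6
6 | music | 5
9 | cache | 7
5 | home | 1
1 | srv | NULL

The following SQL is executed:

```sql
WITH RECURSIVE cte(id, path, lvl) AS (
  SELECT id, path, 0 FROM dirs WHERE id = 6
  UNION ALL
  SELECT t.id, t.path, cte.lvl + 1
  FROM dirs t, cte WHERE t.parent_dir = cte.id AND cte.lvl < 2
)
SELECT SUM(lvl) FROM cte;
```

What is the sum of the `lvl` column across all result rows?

Base: id=6 (music) at lvl 0.
Iteration 1: rows with parent_dir in {6} -> docs (id 7, lvl 1), tmp (id 8, lvl 1).
Iteration 2: rows with parent_dir in {7,8} -> cache (id 9, lvl 2), dist (id 12, lvl 2).
Iteration 3: lvl < 2 fails for all current rows; recursion stops.
SUM(lvl) = 0 + 1 + 1 + 2 + 2 = 6.

6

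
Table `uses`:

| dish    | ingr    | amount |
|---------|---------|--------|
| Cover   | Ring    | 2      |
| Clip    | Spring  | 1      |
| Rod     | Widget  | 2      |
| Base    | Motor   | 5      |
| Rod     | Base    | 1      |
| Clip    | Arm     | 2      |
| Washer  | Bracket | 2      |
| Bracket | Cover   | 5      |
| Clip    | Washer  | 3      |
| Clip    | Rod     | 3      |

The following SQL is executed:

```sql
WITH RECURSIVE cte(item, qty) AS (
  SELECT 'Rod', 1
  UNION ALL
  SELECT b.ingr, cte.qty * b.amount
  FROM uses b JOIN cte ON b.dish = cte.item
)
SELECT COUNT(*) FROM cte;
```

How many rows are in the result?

4

Base: (Rod, qty=1).
Iteration 1: components of {Rod} -> Base = 1*1 = 1, Widget = 1*2 = 2.
Iteration 2: components of {Base,Widget} -> Motor = 1*5 = 5.
Iteration 3: no further components; recursion stops.
Total rows emitted: 4.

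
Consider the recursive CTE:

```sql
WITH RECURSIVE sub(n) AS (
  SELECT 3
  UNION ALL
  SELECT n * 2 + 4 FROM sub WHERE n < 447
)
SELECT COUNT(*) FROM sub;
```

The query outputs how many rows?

Base: n=3.
Iteration 1: 3 < 447 holds -> n = 3 * 2 + 4 = 10.
Iteration 2: 10 < 447 holds -> n = 10 * 2 + 4 = 24.
Iteration 3: 24 < 447 holds -> n = 24 * 2 + 4 = 52.
Iteration 4: 52 < 447 holds -> n = 52 * 2 + 4 = 108.
Iteration 5: 108 < 447 holds -> n = 108 * 2 + 4 = 220.
Iteration 6: 220 < 447 holds -> n = 220 * 2 + 4 = 444.
Iteration 7: 444 < 447 holds -> n = 444 * 2 + 4 = 892.
Iteration 8: 892 < 447 fails; recursion stops.
Total rows emitted: 8.

8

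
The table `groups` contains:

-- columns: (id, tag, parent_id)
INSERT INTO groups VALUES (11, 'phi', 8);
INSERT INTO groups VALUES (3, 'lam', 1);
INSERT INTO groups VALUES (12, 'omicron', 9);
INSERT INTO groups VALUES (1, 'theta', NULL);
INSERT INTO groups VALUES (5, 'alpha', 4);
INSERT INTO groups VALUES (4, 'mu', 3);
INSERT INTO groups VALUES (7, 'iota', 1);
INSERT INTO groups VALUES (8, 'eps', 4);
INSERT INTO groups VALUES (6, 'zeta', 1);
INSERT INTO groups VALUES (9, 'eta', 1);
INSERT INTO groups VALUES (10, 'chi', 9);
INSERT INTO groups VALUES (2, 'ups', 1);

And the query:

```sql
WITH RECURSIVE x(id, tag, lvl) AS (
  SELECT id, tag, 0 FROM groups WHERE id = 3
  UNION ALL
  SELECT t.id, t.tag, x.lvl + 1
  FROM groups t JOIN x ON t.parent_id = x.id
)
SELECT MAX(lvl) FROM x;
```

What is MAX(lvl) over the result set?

Base: id=3 (lam) at lvl 0.
Iteration 1: rows with parent_id in {3} -> mu (id 4, lvl 1).
Iteration 2: rows with parent_id in {4} -> alpha (id 5, lvl 2), eps (id 8, lvl 2).
Iteration 3: rows with parent_id in {5,8} -> phi (id 11, lvl 3).
Iteration 4: no rows with parent_id in {11}; recursion stops.
lvl values: 0, 1, 2, 2, 3; the maximum is 3.

3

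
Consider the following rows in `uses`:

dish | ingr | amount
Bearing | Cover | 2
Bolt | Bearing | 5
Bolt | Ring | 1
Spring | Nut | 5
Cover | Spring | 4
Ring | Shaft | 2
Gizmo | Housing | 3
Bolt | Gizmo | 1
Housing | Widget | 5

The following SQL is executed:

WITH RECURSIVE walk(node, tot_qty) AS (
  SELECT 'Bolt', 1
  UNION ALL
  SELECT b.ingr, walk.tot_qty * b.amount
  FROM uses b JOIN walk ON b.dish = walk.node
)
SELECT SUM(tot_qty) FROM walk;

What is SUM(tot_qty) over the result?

Base: (Bolt, tot_qty=1).
Iteration 1: components of {Bolt} -> Bearing = 1*5 = 5, Gizmo = 1*1 = 1, Ring = 1*1 = 1.
Iteration 2: components of {Bearing,Gizmo,Ring} -> Cover = 5*2 = 10, Housing = 1*3 = 3, Shaft = 1*2 = 2.
Iteration 3: components of {Cover,Housing,Shaft} -> Spring = 10*4 = 40, Widget = 3*5 = 15.
Iteration 4: components of {Spring,Widget} -> Nut = 40*5 = 200.
Iteration 5: no further components; recursion stops.
SUM(tot_qty) = 1 + 1 + 5 + 1 + 2 + 10 + 3 + 40 + 15 + 200 = 278.

278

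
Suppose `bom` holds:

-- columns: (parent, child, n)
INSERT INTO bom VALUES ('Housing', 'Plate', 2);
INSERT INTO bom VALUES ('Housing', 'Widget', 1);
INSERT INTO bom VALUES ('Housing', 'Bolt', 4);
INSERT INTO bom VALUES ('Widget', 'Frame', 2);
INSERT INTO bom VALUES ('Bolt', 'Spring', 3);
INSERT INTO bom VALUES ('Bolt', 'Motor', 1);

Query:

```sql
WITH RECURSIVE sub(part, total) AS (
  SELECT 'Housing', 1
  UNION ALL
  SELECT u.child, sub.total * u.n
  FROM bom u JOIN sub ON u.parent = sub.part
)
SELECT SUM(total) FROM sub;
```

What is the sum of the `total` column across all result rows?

Base: (Housing, total=1).
Iteration 1: components of {Housing} -> Bolt = 1*4 = 4, Plate = 1*2 = 2, Widget = 1*1 = 1.
Iteration 2: components of {Bolt,Plate,Widget} -> Frame = 1*2 = 2, Motor = 4*1 = 4, Spring = 4*3 = 12.
Iteration 3: no further components; recursion stops.
SUM(total) = 1 + 2 + 1 + 4 + 2 + 12 + 4 = 26.

26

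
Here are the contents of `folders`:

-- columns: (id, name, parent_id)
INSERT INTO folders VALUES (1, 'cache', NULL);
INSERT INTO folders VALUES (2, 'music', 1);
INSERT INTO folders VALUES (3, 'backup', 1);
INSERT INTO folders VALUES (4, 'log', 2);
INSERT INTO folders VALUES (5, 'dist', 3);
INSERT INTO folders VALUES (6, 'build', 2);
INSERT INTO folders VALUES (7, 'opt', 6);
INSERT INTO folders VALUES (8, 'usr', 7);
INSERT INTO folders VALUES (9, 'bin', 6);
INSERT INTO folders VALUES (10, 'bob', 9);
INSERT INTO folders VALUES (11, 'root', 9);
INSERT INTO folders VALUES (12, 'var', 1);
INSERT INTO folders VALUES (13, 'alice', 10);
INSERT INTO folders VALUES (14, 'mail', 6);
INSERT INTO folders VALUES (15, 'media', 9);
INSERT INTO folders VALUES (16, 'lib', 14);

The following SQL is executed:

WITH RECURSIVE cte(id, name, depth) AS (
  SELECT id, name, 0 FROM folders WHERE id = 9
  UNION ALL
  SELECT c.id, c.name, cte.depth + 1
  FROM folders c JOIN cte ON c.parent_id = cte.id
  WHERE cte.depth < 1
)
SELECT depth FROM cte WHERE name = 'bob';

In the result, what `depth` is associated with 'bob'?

1

Base: id=9 (bin) at depth 0.
Iteration 1: rows with parent_id in {9} -> bob (id 10, depth 1), root (id 11, depth 1), media (id 15, depth 1).
Iteration 2: depth < 1 fails for all current rows; recursion stops.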